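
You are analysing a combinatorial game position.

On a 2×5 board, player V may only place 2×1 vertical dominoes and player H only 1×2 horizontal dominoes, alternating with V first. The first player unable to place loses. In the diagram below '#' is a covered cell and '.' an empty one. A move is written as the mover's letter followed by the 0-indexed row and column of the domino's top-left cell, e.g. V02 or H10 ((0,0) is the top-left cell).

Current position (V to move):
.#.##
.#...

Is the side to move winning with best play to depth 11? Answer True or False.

V winning at [.#.##/.#...]: True

p1 V@[.#.##/.#...]: V00[##.##/##...]-1 V02[.####/.##..]+1*
p2 H@[.####/.##..]: H13[.####/.####]-1*
p3 V@[.####/.####]: V00[#####/#####]+1*
p4 H@[#####/#####] terminal -1; root [.#.##/.#...] d11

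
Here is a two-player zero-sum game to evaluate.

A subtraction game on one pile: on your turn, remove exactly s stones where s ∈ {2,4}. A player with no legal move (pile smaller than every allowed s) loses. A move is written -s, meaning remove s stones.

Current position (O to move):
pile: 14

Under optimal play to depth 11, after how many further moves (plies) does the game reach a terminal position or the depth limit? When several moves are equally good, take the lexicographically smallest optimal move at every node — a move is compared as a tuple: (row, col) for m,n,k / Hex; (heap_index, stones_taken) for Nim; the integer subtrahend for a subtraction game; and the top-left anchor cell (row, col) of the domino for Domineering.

PV length from [14]: 5 plies

ply 1, O at 14 | -2=+1→12*; -4=-1→10
ply 2, X at 12 | -2=-1→10*; -4=-1→8
ply 3, O at 10 | -2=-1→8; -4=+1→6*
ply 4, X at 6 | -2=-1→4*; -4=-1→2
ply 5, O at 4 | -2=-1→2; -4=+1→0*
ply 6: 0 is terminal -1 (X); from 14 depth 11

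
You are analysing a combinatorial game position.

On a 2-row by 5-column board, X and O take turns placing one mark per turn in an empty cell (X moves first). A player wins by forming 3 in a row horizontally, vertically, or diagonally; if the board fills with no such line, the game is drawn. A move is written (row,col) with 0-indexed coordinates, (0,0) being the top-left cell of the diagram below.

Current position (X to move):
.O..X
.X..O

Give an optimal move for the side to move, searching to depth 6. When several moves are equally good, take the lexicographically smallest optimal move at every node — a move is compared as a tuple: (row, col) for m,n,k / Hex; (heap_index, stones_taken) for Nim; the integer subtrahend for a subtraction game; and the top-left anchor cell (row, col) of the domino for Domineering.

X's best at [.O..X/.X..O]: (0,2)

[.O..X/.X..O] X move#1: (0,0):+0/XO..X/.X..O, (0,2):+1/.OX.X/.X..O*, (0,3):+0/.O.XX/.X..O, (1,0):-1/.O..X/XX..O, (1,2):+1/.O..X/.XX.O, (1,3):+0/.O..X/.X.XO
[.OX.X/.X..O] O move#2: (0,0):-1/OOX.X/.X..O*, (0,3):-1/.OXOX/.X..O, (1,0):-1/.OX.X/OX..O, (1,2):-1/.OX.X/.XO.O, (1,3):-1/.OX.X/.X.OO
[OOX.X/.X..O] X move#3: (0,3):+1/OOXXX/.X..O*, (1,0):+1/OOX.X/XX..O, (1,2):+1/OOX.X/.XX.O, (1,3):+1/OOX.X/.X.XO
[OOXXX/.X..O] end (terminal -1, O#4); searched .O..X/.X..O to 6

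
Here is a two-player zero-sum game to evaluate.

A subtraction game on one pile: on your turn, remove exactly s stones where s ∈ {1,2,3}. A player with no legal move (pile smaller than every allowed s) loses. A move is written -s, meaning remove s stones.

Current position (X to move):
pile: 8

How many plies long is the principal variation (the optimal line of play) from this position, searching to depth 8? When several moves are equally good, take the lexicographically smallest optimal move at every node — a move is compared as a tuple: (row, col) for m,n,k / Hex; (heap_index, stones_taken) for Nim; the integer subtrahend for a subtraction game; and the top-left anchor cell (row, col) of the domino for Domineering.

p1 X@[8]: -1[7]-1* -2[6]-1 -3[5]-1
p2 O@[7]: -1[6]-1 -2[5]-1 -3[4]+1*
p3 X@[4]: -1[3]-1* -2[2]-1 -3[1]-1
p4 O@[3]: -1[2]-1 -2[1]-1 -3[0]+1*
p5 X@[0] terminal -1; root [8] d8

PV length from [8]: 4 plies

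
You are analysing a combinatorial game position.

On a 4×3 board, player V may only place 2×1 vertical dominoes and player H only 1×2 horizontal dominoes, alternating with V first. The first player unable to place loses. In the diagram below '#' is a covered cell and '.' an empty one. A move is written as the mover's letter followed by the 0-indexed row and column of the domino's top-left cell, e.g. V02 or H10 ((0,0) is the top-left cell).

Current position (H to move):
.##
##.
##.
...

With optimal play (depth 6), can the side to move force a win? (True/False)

H winning at [.##/##./##./...]: False

p1 H@[.##/##./##./...]: H30[.##/##./##./##.]-1* H31[.##/##./##./.##]-1
p2 V@[.##/##./##./##.]: V12[.##/###/###/##.]+1* V22[.##/##./###/###]+1
p3 H@[.##/###/###/##.] terminal -1; root [.##/##./##./...] d6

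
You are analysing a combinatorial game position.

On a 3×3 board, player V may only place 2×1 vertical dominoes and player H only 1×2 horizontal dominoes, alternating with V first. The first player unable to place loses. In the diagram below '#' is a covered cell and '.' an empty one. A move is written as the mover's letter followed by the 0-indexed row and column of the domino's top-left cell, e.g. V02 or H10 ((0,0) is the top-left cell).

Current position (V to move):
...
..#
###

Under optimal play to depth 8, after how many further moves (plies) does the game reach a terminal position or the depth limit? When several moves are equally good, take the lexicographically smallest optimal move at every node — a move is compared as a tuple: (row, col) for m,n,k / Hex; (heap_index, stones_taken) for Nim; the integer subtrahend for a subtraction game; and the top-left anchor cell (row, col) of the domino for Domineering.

PV length from [.../..#/###]: 1 ply

ply 1, V at .../..#/### | V00=-1→#../#.#/###; V01=+1→.#./.##/###*
ply 2: .#./.##/### is terminal -1 (H); from .../..#/### depth 8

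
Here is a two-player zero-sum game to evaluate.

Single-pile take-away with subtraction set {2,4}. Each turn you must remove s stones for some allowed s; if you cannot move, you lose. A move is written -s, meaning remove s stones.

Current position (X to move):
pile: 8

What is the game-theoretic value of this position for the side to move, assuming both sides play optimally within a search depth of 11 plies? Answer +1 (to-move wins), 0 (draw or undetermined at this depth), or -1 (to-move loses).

[8] X move#1: -2:+1/6*, -4:-1/4
[6] O move#2: -2:-1/4*, -4:-1/2
[4] X move#3: -2:-1/2, -4:+1/0*
[0] end (terminal -1, O#4); searched 8 to 11

value(8, X) = +1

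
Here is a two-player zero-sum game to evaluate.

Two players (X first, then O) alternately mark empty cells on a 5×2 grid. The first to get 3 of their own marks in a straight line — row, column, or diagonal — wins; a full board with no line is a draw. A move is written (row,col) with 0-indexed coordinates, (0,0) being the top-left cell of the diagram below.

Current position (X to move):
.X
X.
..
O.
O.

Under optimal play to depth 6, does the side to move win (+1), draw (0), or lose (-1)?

value(.X/X./../O./O., X) = 0

ply 1, X at .X/X./../O./O. | (0,0)=-1→XX/X./../O./O.; (1,1)=-1→.X/XX/../O./O.; (2,0)=+0→.X/X./X./O./O.*; (2,1)=-1→.X/X./.X/O./O.; (3,1)=-1→.X/X./../OX/O.; (4,1)=-1→.X/X./../O./OX
ply 2, O at .X/X./X./O./O. | (0,0)=+0→OX/X./X./O./O.*; (1,1)=-1→.X/XO/X./O./O.; (2,1)=-1→.X/X./XO/O./O.; (3,1)=-1→.X/X./X./OO/O.; (4,1)=-1→.X/X./X./O./OO
ply 3, X at OX/X./X./O./O. | (1,1)=+0→OX/XX/X./O./O.*; (2,1)=+0→OX/X./XX/O./O.; (3,1)=+0→OX/X./X./OX/O.; (4,1)=+0→OX/X./X./O./OX
ply 4, O at OX/XX/X./O./O. | (2,1)=+0→OX/XX/XO/O./O.*; (3,1)=-1→OX/XX/X./OO/O.; (4,1)=-1→OX/XX/X./O./OO
ply 5, X at OX/XX/XO/O./O. | (3,1)=+0→OX/XX/XO/OX/O.*; (4,1)=+0→OX/XX/XO/O./OX
ply 6, O at OX/XX/XO/OX/O. | (4,1)=+0→OX/XX/XO/OX/OO*
ply 7: OX/XX/XO/OX/OO is terminal +0 (X); from .X/X./../O./O. depth 6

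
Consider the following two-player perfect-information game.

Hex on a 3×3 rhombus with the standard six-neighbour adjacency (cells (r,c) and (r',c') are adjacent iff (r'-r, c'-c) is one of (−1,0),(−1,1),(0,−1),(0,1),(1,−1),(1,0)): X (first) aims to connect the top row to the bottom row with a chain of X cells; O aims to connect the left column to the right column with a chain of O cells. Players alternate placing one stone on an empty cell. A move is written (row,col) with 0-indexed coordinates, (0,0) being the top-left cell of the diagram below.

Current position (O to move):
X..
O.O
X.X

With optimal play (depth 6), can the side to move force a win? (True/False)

ply 1, O at X../O.O/X.X | (0,1)=+1→XO./O.O/X.X*; (0,2)=+1→X.O/O.O/X.X; (1,1)=+1→X../OOO/X.X; (2,1)=-1→X../O.O/XOX
ply 2, X at XO./O.O/X.X | (0,2)=-1→XOX/O.O/X.X*; (1,1)=-1→XO./OXO/X.X; (2,1)=-1→XO./O.O/XXX
ply 3, O at XOX/O.O/X.X | (1,1)=+1→XOX/OOO/X.X*; (2,1)=-1→XOX/O.O/XOX
ply 4: XOX/OOO/X.X is terminal -1 (X); from X../O.O/X.X depth 6

O winning at [X../O.O/X.X]: True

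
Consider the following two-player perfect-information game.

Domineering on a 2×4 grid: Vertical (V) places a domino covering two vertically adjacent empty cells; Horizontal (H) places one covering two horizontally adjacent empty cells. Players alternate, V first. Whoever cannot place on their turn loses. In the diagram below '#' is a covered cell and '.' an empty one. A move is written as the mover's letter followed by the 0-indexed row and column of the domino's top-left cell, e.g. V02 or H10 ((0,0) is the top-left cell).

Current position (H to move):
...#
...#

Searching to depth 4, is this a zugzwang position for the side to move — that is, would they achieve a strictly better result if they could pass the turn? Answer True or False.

ply 1, H at ...#/...# | H00=+1→##.#/...#*; H01=+1→.###/...#; H10=+1→...#/##.#; H11=+1→...#/.###
ply 2, V at ##.#/...# | V02=-1→####/..##*
ply 3, H at ####/..## | H10=+1→####/####*
ply 4: ####/#### is terminal -1 (V); from ...#/...# depth 4
suppose H passes — search the same position with V to move:
pass> ply 1, V at ...#/...# | V00=-1→#..#/#..#; V01=+1→.#.#/.#.#*; V02=-1→..##/..##
pass> ply 2: .#.#/.#.# is terminal -1 (H); from ...#/...# depth 4
for H: play +1, pass -1

zugzwang(...#/...#, H) = False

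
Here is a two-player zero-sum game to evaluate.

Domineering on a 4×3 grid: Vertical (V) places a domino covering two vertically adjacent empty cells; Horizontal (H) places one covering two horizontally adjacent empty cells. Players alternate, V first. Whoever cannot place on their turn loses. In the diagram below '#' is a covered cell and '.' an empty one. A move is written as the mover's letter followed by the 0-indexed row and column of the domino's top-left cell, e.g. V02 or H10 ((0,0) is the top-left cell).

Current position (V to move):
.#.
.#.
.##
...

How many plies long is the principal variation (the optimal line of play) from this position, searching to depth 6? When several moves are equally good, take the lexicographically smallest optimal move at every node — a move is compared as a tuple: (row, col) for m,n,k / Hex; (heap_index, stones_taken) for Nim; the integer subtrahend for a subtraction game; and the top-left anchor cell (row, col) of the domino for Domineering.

PV length from [.#./.#./.##/...]: 3 plies

p1 V@[.#./.#./.##/...]: V00[##./##./.##/...]+1* V02[.##/.##/.##/...]+1 V10[.#./##./###/...]+1 V20[.#./.#./###/#..]+1
p2 H@[##./##./.##/...]: H30[##./##./.##/##.]-1* H31[##./##./.##/.##]-1
p3 V@[##./##./.##/##.]: V02[###/###/.##/##.]+1*
p4 H@[###/###/.##/##.] terminal -1; root [.#./.#./.##/...] d6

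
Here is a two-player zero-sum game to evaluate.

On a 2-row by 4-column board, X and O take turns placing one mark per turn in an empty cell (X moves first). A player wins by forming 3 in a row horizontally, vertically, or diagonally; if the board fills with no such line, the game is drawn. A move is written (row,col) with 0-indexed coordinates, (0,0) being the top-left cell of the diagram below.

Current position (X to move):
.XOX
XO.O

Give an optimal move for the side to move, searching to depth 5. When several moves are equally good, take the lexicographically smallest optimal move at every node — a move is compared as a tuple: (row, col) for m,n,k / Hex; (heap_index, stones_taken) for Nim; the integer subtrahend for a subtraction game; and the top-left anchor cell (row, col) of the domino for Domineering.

X's best at [.XOX/XO.O]: (1,2)

[.XOX/XO.O] X move#1: (0,0):-1/XXOX/XO.O, (1,2):+0/.XOX/XOXO*
[.XOX/XOXO] O move#2: (0,0):+0/OXOX/XOXO*
[OXOX/XOXO] end (terminal +0, X#3); searched .XOX/XO.O to 5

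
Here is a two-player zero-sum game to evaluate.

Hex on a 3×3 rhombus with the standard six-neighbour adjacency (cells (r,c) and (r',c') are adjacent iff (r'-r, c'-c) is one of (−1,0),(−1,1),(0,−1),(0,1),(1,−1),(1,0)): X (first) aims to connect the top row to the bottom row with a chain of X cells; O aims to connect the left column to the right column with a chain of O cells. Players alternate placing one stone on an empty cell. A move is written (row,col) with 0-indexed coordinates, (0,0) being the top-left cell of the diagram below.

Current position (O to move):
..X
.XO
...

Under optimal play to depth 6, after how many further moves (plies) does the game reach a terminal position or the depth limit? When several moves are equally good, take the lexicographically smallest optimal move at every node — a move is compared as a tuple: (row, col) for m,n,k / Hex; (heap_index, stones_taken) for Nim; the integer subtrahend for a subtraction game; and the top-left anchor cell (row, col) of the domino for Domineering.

[..X/.XO/...] O move#1: (0,0):-1/O.X/.XO/...*, (0,1):-1/.OX/.XO/..., (1,0):-1/..X/OXO/..., (2,0):-1/..X/.XO/O.., (2,1):-1/..X/.XO/.O., (2,2):-1/..X/.XO/..O
[O.X/.XO/...] X move#2: (0,1):+1/OXX/.XO/...*, (1,0):+1/O.X/XXO/..., (2,0):+1/O.X/.XO/X.., (2,1):+1/O.X/.XO/.X., (2,2):+1/O.X/.XO/..X
[OXX/.XO/...] O move#3: (1,0):-1/OXX/OXO/...*, (2,0):-1/OXX/.XO/O.., (2,1):-1/OXX/.XO/.O., (2,2):-1/OXX/.XO/..O
[OXX/OXO/...] X move#4: (2,0):+1/OXX/OXO/X..*, (2,1):+1/OXX/OXO/.X., (2,2):+1/OXX/OXO/..X
[OXX/OXO/X..] end (terminal -1, O#5); searched ..X/.XO/... to 6

PV length from [..X/.XO/...]: 4 plies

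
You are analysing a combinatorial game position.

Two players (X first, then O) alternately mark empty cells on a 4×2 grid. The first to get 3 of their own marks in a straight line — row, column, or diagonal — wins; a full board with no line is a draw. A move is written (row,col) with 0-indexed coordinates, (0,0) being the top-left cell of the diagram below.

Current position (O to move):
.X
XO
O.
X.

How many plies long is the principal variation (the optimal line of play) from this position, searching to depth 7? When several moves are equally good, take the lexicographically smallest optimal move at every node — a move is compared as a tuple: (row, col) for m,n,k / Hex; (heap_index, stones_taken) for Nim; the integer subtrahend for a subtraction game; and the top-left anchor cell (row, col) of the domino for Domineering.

PV length from [.X/XO/O./X.]: 3 plies

[.X/XO/O./X.] O move#1: (0,0):+0/OX/XO/O./X.*, (2,1):+0/.X/XO/OO/X., (3,1):+0/.X/XO/O./XO
[OX/XO/O./X.] X move#2: (2,1):+0/OX/XO/OX/X.*, (3,1):+0/OX/XO/O./XX
[OX/XO/OX/X.] O move#3: (3,1):+0/OX/XO/OX/XO*
[OX/XO/OX/XO] end (terminal +0, X#4); searched .X/XO/O./X. to 7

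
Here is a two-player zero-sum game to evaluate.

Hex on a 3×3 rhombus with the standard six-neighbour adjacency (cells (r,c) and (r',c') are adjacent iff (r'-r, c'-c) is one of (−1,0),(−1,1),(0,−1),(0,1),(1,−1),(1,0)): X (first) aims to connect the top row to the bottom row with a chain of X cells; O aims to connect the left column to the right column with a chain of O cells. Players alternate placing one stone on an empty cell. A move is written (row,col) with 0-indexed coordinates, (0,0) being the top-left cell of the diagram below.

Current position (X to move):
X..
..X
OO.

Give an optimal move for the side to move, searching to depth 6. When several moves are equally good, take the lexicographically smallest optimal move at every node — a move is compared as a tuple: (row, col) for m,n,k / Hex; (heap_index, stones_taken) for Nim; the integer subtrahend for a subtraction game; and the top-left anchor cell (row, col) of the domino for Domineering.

X's best at [X../..X/OO.]: (2,2)

[X../..X/OO.] X move#1: (0,1):-1/XX./..X/OO., (0,2):-1/X.X/..X/OO., (1,0):-1/X../X.X/OO., (1,1):-1/X../.XX/OO., (2,2):+1/X../..X/OOX*
[X../..X/OOX] O move#2: (0,1):-1/XO./..X/OOX*, (0,2):-1/X.O/..X/OOX, (1,0):-1/X../O.X/OOX, (1,1):-1/X../.OX/OOX
[XO./..X/OOX] X move#3: (0,2):+1/XOX/..X/OOX*, (1,0):+1/XO./X.X/OOX, (1,1):+1/XO./.XX/OOX
[XOX/..X/OOX] end (terminal -1, O#4); searched X../..X/OO. to 6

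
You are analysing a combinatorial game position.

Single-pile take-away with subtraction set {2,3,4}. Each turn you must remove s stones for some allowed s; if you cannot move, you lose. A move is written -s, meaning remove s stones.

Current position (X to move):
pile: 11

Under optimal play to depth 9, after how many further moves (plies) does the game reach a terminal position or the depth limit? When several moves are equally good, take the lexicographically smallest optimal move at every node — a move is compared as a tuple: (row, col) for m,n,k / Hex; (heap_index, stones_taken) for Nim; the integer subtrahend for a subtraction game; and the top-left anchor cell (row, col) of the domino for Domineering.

PV length from [11]: 3 plies

p1 X@[11]: -2[9]-1 -3[8]-1 -4[7]+1*
p2 O@[7]: -2[5]-1* -3[4]-1 -4[3]-1
p3 X@[5]: -2[3]-1 -3[2]-1 -4[1]+1*
p4 O@[1] terminal -1; root [11] d9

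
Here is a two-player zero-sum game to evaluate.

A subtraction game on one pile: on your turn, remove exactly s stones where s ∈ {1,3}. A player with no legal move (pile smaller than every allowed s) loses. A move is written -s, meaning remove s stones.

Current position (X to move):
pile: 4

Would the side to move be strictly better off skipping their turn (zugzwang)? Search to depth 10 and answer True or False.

[4] X move#1: -1:-1/3*, -3:-1/1
[3] O move#2: -1:+1/2*, -3:+1/0
[2] X move#3: -1:-1/1*
[1] O move#4: -1:+1/0*
[0] end (terminal -1, X#5); searched 4 to 10
pass branch (O moves first from the same position):
  | [4] O move#1: -1:-1/3*, -3:-1/1
  | [3] X move#2: -1:+1/2*, -3:+1/0
  | [2] O move#3: -1:-1/1*
  | [1] X move#4: -1:+1/0*
  | [0] end (terminal -1, O#5); searched 4 to 10
X moving scores -1; X passing scores +1

zugzwang(4, X) = True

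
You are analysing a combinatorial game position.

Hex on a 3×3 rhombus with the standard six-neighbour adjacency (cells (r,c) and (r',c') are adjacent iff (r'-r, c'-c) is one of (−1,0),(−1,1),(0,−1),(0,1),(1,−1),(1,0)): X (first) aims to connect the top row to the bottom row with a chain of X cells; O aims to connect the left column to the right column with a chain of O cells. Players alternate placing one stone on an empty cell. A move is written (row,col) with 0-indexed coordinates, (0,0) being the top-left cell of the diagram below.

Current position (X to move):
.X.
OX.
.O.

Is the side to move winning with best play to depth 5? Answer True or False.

X winning at [.X./OX./.O.]: True

[.X./OX./.O.] X move#1: (0,0):-1/XX./OX./.O., (0,2):-1/.XX/OX./.O., (1,2):+1/.X./OXX/.O.*, (2,0):+1/.X./OX./XO., (2,2):+1/.X./OX./.OX
[.X./OXX/.O.] O move#2: (0,0):-1/OX./OXX/.O.*, (0,2):-1/.XO/OXX/.O., (2,0):-1/.X./OXX/OO., (2,2):-1/.X./OXX/.OO
[OX./OXX/.O.] X move#3: (0,2):+1/OXX/OXX/.O.*, (2,0):+1/OX./OXX/XO., (2,2):+1/OX./OXX/.OX
[OXX/OXX/.O.] O move#4: (2,0):-1/OXX/OXX/OO.*, (2,2):-1/OXX/OXX/.OO
[OXX/OXX/OO.] X move#5: (2,2):+1/OXX/OXX/OOX*
[OXX/OXX/OOX] end (terminal -1, O#6); searched .X./OX./.O. to 5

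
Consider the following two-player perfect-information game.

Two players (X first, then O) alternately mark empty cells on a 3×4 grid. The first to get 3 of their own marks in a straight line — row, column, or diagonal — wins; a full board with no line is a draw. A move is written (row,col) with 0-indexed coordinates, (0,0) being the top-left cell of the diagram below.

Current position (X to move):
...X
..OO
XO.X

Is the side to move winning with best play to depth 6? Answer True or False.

X winning at [...X/..OO/XO.X]: False

ply 1, X at ...X/..OO/XO.X | (0,0)=-1→X..X/..OO/XO.X; (0,1)=-1→.X.X/..OO/XO.X; (0,2)=-1→..XX/..OO/XO.X; (1,0)=-1→...X/X.OO/XO.X; (1,1)=+0→...X/.XOO/XO.X*; (2,2)=-1→...X/..OO/XOXX
ply 2, O at ...X/.XOO/XO.X | (0,0)=-1→O..X/.XOO/XO.X; (0,1)=-1→.O.X/.XOO/XO.X; (0,2)=+0→..OX/.XOO/XO.X*; (1,0)=-1→...X/OXOO/XO.X; (2,2)=-1→...X/.XOO/XOOX
ply 3, X at ..OX/.XOO/XO.X | (0,0)=-1→X.OX/.XOO/XO.X; (0,1)=-1→.XOX/.XOO/XO.X; (1,0)=-1→..OX/XXOO/XO.X; (2,2)=+0→..OX/.XOO/XOXX*
ply 4, O at ..OX/.XOO/XOXX | (0,0)=+0→O.OX/.XOO/XOXX*; (0,1)=-1→.OOX/.XOO/XOXX; (1,0)=-1→..OX/OXOO/XOXX
ply 5, X at O.OX/.XOO/XOXX | (0,1)=+0→OXOX/.XOO/XOXX*; (1,0)=-1→O.OX/XXOO/XOXX
ply 6, O at OXOX/.XOO/XOXX | (1,0)=+0→OXOX/OXOO/XOXX*
ply 7: OXOX/OXOO/XOXX is terminal +0 (X); from ...X/..OO/XO.X depth 6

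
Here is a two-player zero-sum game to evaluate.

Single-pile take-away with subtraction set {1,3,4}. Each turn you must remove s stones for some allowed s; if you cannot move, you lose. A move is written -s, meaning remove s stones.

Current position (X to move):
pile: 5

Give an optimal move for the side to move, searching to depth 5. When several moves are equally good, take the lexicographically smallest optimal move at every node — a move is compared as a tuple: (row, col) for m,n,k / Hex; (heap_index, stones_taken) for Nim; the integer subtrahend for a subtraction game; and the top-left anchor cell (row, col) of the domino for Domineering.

X's best at [5]: -3

ply 1, X at 5 | -1=-1→4; -3=+1→2*; -4=-1→1
ply 2, O at 2 | -1=-1→1*
ply 3, X at 1 | -1=+1→0*
ply 4: 0 is terminal -1 (O); from 5 depth 5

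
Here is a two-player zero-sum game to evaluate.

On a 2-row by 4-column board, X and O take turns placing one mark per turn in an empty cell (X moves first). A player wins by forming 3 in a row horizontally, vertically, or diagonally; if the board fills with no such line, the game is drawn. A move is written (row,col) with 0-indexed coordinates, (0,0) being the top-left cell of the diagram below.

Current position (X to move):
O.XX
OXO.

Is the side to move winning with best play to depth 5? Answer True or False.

X winning at [O.XX/OXO.]: True

p1 X@[O.XX/OXO.]: (0,1)[OXXX/OXO.]+1* (1,3)[O.XX/OXOX]+0
p2 O@[OXXX/OXO.] terminal -1; root [O.XX/OXO.] d5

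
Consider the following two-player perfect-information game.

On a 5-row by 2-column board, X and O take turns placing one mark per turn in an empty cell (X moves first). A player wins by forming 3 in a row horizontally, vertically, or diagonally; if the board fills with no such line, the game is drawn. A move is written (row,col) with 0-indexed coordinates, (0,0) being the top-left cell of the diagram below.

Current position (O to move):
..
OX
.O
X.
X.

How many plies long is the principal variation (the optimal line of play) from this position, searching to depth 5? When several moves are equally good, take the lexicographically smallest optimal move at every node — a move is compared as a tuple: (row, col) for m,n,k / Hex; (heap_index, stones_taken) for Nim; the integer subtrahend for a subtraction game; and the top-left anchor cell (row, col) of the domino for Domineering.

PV length from [../OX/.O/X./X.]: 5 plies

[../OX/.O/X./X.] O move#1: (0,0):-1/O./OX/.O/X./X., (0,1):-1/.O/OX/.O/X./X., (2,0):+0/../OX/OO/X./X.*, (3,1):-1/../OX/.O/XO/X., (4,1):-1/../OX/.O/X./XO
[../OX/OO/X./X.] X move#2: (0,0):+0/X./OX/OO/X./X.*, (0,1):-1/.X/OX/OO/X./X., (3,1):-1/../OX/OO/XX/X., (4,1):-1/../OX/OO/X./XX
[X./OX/OO/X./X.] O move#3: (0,1):+0/XO/OX/OO/X./X.*, (3,1):+0/X./OX/OO/XO/X., (4,1):+0/X./OX/OO/X./XO
[XO/OX/OO/X./X.] X move#4: (3,1):+0/XO/OX/OO/XX/X.*, (4,1):+0/XO/OX/OO/X./XX
[XO/OX/OO/XX/X.] O move#5: (4,1):+0/XO/OX/OO/XX/XO*
[XO/OX/OO/XX/XO] end (terminal +0, X#6); searched ../OX/.O/X./X. to 5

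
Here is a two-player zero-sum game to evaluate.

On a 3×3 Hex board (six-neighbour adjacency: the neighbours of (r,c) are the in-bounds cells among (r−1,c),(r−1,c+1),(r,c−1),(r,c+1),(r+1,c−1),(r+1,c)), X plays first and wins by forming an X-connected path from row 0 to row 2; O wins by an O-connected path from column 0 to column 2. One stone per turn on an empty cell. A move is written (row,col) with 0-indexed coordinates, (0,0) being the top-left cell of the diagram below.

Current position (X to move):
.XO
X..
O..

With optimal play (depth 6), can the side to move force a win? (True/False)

p1 X@[.XO/X../O..]: (0,0)[XXO/X../O..]-1* (1,1)[.XO/XX./O..]-1 (1,2)[.XO/X.X/O..]-1 (2,1)[.XO/X../OX.]-1 (2,2)[.XO/X../O.X]-1
p2 O@[XXO/X../O..]: (1,1)[XXO/XO./O..]+1* (1,2)[XXO/X.O/O..]+1 (2,1)[XXO/X../OO.]+1 (2,2)[XXO/X../O.O]+1
p3 X@[XXO/XO./O..] terminal -1; root [.XO/X../O..] d6

X winning at [.XO/X../O..]: False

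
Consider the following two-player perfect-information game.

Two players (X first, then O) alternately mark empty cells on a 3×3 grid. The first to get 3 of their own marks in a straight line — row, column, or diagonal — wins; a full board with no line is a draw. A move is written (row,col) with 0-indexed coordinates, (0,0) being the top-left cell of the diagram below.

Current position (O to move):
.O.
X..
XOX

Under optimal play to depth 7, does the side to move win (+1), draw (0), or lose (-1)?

ply 1, O at .O./X../XOX | (0,0)=+1→OO./X../XOX*; (0,2)=-1→.OO/X../XOX; (1,1)=+1→.O./XO./XOX; (1,2)=-1→.O./X.O/XOX
ply 2, X at OO./X../XOX | (0,2)=-1→OOX/X../XOX*; (1,1)=-1→OO./XX./XOX; (1,2)=-1→OO./X.X/XOX
ply 3, O at OOX/X../XOX | (1,1)=+1→OOX/XO./XOX*; (1,2)=-1→OOX/X.O/XOX
ply 4: OOX/XO./XOX is terminal -1 (X); from .O./X../XOX depth 7

value(.O./X../XOX, O) = +1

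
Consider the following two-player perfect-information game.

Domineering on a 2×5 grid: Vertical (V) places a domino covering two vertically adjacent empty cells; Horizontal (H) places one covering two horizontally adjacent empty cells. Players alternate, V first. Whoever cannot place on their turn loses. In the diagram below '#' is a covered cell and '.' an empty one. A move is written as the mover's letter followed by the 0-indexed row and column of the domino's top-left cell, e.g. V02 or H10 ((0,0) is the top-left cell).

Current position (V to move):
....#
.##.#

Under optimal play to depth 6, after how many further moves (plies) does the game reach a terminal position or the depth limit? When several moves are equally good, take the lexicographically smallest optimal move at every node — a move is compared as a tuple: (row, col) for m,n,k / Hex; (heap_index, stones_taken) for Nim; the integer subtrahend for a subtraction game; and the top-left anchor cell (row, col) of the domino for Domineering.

[....#/.##.#] V move#1: V00:-1/#...#/###.#*, V03:-1/...##/.####
[#...#/###.#] H move#2: H01:-1/###.#/###.#, H02:+1/#.###/###.#*
[#.###/###.#] end (terminal -1, V#3); searched ....#/.##.# to 6

PV length from [....#/.##.#]: 2 plies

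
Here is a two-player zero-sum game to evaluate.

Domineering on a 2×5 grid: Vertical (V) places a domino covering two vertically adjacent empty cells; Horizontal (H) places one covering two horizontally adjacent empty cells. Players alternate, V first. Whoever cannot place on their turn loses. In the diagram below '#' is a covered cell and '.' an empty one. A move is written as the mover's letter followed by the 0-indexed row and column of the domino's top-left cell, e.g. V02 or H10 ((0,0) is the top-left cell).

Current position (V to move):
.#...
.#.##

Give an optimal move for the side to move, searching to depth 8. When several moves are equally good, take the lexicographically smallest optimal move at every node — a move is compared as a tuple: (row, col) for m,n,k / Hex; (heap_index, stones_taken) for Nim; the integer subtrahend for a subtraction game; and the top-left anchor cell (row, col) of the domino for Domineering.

V's best at [.#.../.#.##]: V02

ply 1, V at .#.../.#.## | V00=-1→##.../##.##; V02=+1→.##../.####*
ply 2, H at .##../.#### | H03=-1→.####/.####*
ply 3, V at .####/.#### | V00=+1→#####/#####*
ply 4: #####/##### is terminal -1 (H); from .#.../.#.## depth 8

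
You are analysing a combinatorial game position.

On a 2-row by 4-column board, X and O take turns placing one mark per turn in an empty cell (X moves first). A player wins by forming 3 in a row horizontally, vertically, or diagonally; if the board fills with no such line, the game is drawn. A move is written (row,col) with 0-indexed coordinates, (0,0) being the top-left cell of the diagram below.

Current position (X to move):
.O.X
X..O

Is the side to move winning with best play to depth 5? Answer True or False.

p1 X@[.O.X/X..O]: (0,0)[XO.X/X..O]+0* (0,2)[.OXX/X..O]+0 (1,1)[.O.X/XX.O]+0 (1,2)[.O.X/X.XO]+0
p2 O@[XO.X/X..O]: (0,2)[XOOX/X..O]+0* (1,1)[XO.X/XO.O]+0 (1,2)[XO.X/X.OO]+0
p3 X@[XOOX/X..O]: (1,1)[XOOX/XX.O]+0* (1,2)[XOOX/X.XO]+0
p4 O@[XOOX/XX.O]: (1,2)[XOOX/XXOO]+0*
p5 X@[XOOX/XXOO] terminal +0; root [.O.X/X..O] d5

X winning at [.O.X/X..O]: False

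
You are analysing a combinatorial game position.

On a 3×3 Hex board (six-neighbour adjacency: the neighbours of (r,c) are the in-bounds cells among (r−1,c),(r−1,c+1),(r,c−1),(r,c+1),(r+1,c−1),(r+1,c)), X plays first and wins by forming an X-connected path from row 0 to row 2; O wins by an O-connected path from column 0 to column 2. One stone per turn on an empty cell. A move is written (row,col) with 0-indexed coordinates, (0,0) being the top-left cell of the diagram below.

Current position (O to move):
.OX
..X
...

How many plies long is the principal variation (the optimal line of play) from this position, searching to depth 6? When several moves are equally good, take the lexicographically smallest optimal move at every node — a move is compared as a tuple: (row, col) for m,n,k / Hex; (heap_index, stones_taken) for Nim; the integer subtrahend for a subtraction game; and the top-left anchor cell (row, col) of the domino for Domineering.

PV length from [.OX/..X/...]: 6 plies

ply 1, O at .OX/..X/... | (0,0)=-1→OOX/..X/...*; (1,0)=-1→.OX/O.X/...; (1,1)=-1→.OX/.OX/...; (2,0)=-1→.OX/..X/O..; (2,1)=-1→.OX/..X/.O.; (2,2)=-1→.OX/..X/..O
ply 2, X at OOX/..X/... | (1,0)=+1→OOX/X.X/...*; (1,1)=+1→OOX/.XX/...; (2,0)=+1→OOX/..X/X..; (2,1)=+1→OOX/..X/.X.; (2,2)=+1→OOX/..X/..X
ply 3, O at OOX/X.X/... | (1,1)=-1→OOX/XOX/...*; (2,0)=-1→OOX/X.X/O..; (2,1)=-1→OOX/X.X/.O.; (2,2)=-1→OOX/X.X/..O
ply 4, X at OOX/XOX/... | (2,0)=+1→OOX/XOX/X..*; (2,1)=+1→OOX/XOX/.X.; (2,2)=+1→OOX/XOX/..X
ply 5, O at OOX/XOX/X.. | (2,1)=-1→OOX/XOX/XO.*; (2,2)=-1→OOX/XOX/X.O
ply 6, X at OOX/XOX/XO. | (2,2)=+1→OOX/XOX/XOX*
ply 7: OOX/XOX/XOX is terminal -1 (O); from .OX/..X/... depth 6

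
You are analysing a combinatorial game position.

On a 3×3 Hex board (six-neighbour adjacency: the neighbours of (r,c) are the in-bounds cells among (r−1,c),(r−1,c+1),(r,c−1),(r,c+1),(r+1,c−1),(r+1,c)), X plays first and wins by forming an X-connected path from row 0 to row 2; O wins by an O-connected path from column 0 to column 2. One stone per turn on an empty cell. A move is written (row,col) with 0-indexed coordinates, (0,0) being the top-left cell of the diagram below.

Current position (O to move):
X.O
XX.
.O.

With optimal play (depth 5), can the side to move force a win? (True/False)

p1 O@[X.O/XX./.O.]: (0,1)[XOO/XX./.O.]-1 (1,2)[X.O/XXO/.O.]-1 (2,0)[X.O/XX./OO.]+1* (2,2)[X.O/XX./.OO]-1
p2 X@[X.O/XX./OO.]: (0,1)[XXO/XX./OO.]-1* (1,2)[X.O/XXX/OO.]-1 (2,2)[X.O/XX./OOX]-1
p3 O@[XXO/XX./OO.]: (1,2)[XXO/XXO/OO.]+1* (2,2)[XXO/XX./OOO]+1
p4 X@[XXO/XXO/OO.] terminal -1; root [X.O/XX./.O.] d5

O winning at [X.O/XX./.O.]: True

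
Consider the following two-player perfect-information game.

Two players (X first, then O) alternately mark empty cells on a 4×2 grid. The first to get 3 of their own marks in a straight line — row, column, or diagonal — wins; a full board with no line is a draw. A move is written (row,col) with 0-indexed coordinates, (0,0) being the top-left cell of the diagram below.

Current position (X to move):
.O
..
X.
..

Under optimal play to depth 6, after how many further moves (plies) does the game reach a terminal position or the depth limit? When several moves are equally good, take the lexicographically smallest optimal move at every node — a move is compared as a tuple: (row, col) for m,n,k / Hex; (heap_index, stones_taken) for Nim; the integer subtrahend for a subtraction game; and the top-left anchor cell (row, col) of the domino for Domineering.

PV length from [.O/../X./..]: 3 plies

p1 X@[.O/../X./..]: (0,0)[XO/../X./..]+0 (1,0)[.O/X./X./..]+1* (1,1)[.O/.X/X./..]+0 (2,1)[.O/../XX/..]+0 (3,0)[.O/../X./X.]+0 (3,1)[.O/../X./.X]+0
p2 O@[.O/X./X./..]: (0,0)[OO/X./X./..]-1* (1,1)[.O/XO/X./..]-1 (2,1)[.O/X./XO/..]-1 (3,0)[.O/X./X./O.]-1 (3,1)[.O/X./X./.O]-1
p3 X@[OO/X./X./..]: (1,1)[OO/XX/X./..]+0 (2,1)[OO/X./XX/..]+0 (3,0)[OO/X./X./X.]+1* (3,1)[OO/X./X./.X]+0
p4 O@[OO/X./X./X.] terminal -1; root [.O/../X./..] d6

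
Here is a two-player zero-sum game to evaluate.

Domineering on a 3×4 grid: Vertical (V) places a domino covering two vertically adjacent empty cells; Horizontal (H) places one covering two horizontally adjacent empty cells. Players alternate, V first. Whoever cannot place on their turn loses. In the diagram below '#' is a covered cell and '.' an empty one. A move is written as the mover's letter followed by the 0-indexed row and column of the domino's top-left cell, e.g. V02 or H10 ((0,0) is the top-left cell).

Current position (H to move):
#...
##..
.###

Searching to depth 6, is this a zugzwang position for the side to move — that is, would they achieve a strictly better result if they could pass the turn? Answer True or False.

zugzwang(#.../##../.###, H) = False

[#.../##../.###] H move#1: H01:-1/###./##../.###, H02:+1/#.##/##../.###*, H12:+1/#.../####/.###
[#.##/##../.###] end (terminal -1, V#2); searched #.../##../.### to 6
suppose H passes — search the same position with V to move:
pass> [#.../##../.###] V move#1: V02:+1/#.#./###./.###*, V03:-1/#..#/##.#/.###
pass> [#.#./###./.###] end (terminal -1, H#2); searched #.../##../.### to 6
for H: play +1, pass -1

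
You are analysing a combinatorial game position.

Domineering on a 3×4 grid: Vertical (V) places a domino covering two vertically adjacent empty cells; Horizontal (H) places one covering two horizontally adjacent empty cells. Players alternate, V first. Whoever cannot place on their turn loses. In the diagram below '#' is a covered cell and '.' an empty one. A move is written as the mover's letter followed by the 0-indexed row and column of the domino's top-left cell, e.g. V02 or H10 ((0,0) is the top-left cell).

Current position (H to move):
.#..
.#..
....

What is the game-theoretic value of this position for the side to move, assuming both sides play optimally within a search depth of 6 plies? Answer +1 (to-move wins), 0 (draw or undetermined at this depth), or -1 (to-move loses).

value(.#../.#../...., H) = +1

p1 H@[.#../.#../....]: H02[.###/.#../....]-1 H12[.#../.###/....]+1* H20[.#../.#../##..]-1 H21[.#../.#../.##.]-1 H22[.#../.#../..##]-1
p2 V@[.#../.###/....]: V00[##../####/....]-1* V10[.#../####/#...]-1
p3 H@[##../####/....]: H02[####/####/....]+1* H20[##../####/##..]+1 H21[##../####/.##.]+1 H22[##../####/..##]+1
p4 V@[####/####/....] terminal -1; root [.#../.#../....] d6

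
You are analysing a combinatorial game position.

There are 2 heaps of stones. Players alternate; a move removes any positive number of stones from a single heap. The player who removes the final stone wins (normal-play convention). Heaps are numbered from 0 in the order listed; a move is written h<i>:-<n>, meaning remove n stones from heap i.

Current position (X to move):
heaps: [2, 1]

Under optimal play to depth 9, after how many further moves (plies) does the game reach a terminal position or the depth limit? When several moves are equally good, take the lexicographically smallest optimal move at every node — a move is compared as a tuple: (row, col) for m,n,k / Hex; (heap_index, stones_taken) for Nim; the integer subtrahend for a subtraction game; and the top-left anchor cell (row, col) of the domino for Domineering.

ply 1, X at (2,1) | h0:-1=+1→(1,1)*; h0:-2=-1→(0,1); h1:-1=-1→(2,0)
ply 2, O at (1,1) | h0:-1=-1→(0,1)*; h1:-1=-1→(1,0)
ply 3, X at (0,1) | h1:-1=+1→(0,0)*
ply 4: (0,0) is terminal -1 (O); from (2,1) depth 9

PV length from [(2,1)]: 3 plies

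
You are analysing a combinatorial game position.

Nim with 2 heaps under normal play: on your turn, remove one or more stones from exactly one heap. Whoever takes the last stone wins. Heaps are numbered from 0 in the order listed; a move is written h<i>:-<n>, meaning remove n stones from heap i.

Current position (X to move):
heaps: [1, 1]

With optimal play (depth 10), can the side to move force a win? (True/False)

X winning at [(1,1)]: False

[(1,1)] X move#1: h0:-1:-1/(0,1)*, h1:-1:-1/(1,0)
[(0,1)] O move#2: h1:-1:+1/(0,0)*
[(0,0)] end (terminal -1, X#3); searched (1,1) to 10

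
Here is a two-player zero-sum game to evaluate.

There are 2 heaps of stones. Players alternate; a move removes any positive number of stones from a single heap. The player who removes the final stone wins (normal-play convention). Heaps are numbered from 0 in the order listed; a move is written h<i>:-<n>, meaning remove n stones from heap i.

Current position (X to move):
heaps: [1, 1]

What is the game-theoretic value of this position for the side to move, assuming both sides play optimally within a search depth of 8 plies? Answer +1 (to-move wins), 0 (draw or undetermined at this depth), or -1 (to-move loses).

value((1,1), X) = -1

[(1,1)] X move#1: h0:-1:-1/(0,1)*, h1:-1:-1/(1,0)
[(0,1)] O move#2: h1:-1:+1/(0,0)*
[(0,0)] end (terminal -1, X#3); searched (1,1) to 8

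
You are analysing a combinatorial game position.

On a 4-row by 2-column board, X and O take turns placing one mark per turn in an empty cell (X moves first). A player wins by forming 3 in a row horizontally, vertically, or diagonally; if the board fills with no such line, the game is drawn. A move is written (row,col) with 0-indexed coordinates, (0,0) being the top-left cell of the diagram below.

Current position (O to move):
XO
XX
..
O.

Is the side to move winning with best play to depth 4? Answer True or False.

O winning at [XO/XX/../O.]: False

p1 O@[XO/XX/../O.]: (2,0)[XO/XX/O./O.]+0* (2,1)[XO/XX/.O/O.]-1 (3,1)[XO/XX/../OO]-1
p2 X@[XO/XX/O./O.]: (2,1)[XO/XX/OX/O.]+0* (3,1)[XO/XX/O./OX]+0
p3 O@[XO/XX/OX/O.]: (3,1)[XO/XX/OX/OO]+0*
p4 X@[XO/XX/OX/OO] terminal +0; root [XO/XX/../O.] d4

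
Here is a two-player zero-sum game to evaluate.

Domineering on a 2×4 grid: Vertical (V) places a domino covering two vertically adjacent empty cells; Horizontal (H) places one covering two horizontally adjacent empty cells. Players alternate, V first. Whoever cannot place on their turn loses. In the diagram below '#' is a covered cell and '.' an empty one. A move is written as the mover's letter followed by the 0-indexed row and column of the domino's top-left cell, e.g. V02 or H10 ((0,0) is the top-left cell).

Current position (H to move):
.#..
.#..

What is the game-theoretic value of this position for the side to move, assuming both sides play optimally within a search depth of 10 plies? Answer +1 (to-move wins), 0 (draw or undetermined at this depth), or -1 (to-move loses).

value(.#../.#.., H) = +1

ply 1, H at .#../.#.. | H02=+1→.###/.#..*; H12=+1→.#../.###
ply 2, V at .###/.#.. | V00=-1→####/##..*
ply 3, H at ####/##.. | H12=+1→####/####*
ply 4: ####/#### is terminal -1 (V); from .#../.#.. depth 10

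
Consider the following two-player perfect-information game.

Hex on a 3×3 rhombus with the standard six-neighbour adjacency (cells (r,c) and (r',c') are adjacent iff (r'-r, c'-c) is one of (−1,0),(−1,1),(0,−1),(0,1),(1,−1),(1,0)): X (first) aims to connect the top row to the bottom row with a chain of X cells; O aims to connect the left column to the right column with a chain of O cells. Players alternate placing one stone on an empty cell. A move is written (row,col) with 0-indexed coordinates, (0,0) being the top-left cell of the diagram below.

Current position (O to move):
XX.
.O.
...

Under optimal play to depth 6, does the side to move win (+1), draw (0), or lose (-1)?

value(XX./.O./..., O) = +1

[XX./.O./...] O move#1: (0,2):+1/XXO/.O./...*, (1,0):+1/XX./OO./..., (1,2):+1/XX./.OO/..., (2,0):+1/XX./.O./O.., (2,1):+1/XX./.O./.O., (2,2):+1/XX./.O./..O
[XXO/.O./...] X move#2: (1,0):-1/XXO/XO./...*, (1,2):-1/XXO/.OX/..., (2,0):-1/XXO/.O./X.., (2,1):-1/XXO/.O./.X., (2,2):-1/XXO/.O./..X
[XXO/XO./...] O move#3: (1,2):-1/XXO/XOO/..., (2,0):+1/XXO/XO./O..*, (2,1):-1/XXO/XO./.O., (2,2):-1/XXO/XO./..O
[XXO/XO./O..] end (terminal -1, X#4); searched XX./.O./... to 6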